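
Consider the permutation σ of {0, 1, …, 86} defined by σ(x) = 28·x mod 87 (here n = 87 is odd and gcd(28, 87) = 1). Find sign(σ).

+1

Trace 28: π^k(28) = [28, 1] for k=0..1.
Decompose π into cycles: lengths [2, 2, 2, 2, 2, 2, 2, 2, 2, 2, 2, 2, 2, 2, 2, 2, 2, 2, 2, 2, 2, 2, 2, 2, 2, 2, 2, 2, 2, 2, 2, 2, 2, 2, 2, 2, 2, 2, 2, 2, 2, 2, 1, 1, 1] (45 cycles, including the fixed point 0).
sign(π) = (−1)^{n − #cycles} = (−1)^{87−45} = (−1)^42 = +1.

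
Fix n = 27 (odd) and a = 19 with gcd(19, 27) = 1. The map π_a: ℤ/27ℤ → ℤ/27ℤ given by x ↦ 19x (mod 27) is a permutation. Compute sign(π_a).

Start at x=10: 10 → 1 → 19 → 10 (one orbit).
Decompose π into cycles: lengths [3, 3, 3, 3, 3, 3, 1, 1, 1, 1, 1, 1, 1, 1, 1] (15 cycles, including the fixed point 0).
With 15 cycles on 27 points, sign = (−1)^{27−15} = +1.

+1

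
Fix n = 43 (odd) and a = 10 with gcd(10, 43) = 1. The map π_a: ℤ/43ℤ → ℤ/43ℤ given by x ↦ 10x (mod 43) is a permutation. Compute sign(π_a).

Trace 1: π^k(1) = [1, 10, 14, 11, 24, 25, 35] for k=0..6.
Cycle lengths of π_10 on ℤ/43ℤ: [21, 21, 1]; 3 cycles in total.
n − c = 43 − 3 = 40; sign = (−1)^40 = +1.

+1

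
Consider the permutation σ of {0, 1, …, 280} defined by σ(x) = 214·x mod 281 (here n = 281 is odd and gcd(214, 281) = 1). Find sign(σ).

-1

Orbit of 61 under x↦214x: [61, 128, 135, 228, 179, 90, 152]… (length divides ord_281(214)).
π_214 has 8 disjoint cycles with lengths [40, 40, 40, 40, 40, 40, 40, 1] on {0,…,280}.
Σ(ℓ_i−1) = 281−8 = 273; sign = (−1)^273 = -1.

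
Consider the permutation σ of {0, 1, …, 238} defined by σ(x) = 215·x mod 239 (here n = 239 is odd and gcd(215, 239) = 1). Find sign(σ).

Trace 195: π^k(195) = [195, 100, 229, 1, 215, 98, 38] for k=0..6.
Decompose π into cycles: lengths [14, 14, 14, 14, 14, 14, 14, 14, 14, 14, 14, 14, 14, 14, 14, 14, 14, 1] (18 cycles, including the fixed point 0).
n − c = 239 − 18 = 221; sign = (−1)^221 = -1.

-1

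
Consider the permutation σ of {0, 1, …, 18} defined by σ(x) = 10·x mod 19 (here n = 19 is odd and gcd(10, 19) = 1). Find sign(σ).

-1

Start at x=17: 17 → 18 → 9 → 14 → 7 → 13 → 16 → … (one orbit).
The orbit structure of x ↦ 10x mod 19: 2 orbits of sizes [18, 1].
2 cycles on 19: each ℓ→(−1)^(ℓ−1), product (−1)^17 = -1.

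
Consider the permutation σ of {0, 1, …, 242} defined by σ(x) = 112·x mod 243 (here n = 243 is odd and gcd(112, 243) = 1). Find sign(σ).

Trace 34: π^k(34) = [34, 163, 31, 70, 64, 121, 187] for k=0..6.
Decompose π into cycles: lengths [81, 81, 27, 27, 9, 9, 3, 3, 1, 1, 1] (11 cycles, including the fixed point 0).
Σ(ℓ_i−1) = 243−11 = 232; sign = (−1)^232 = +1.
(112|243)_J = +1 (Zolotarev's lemma cross-check).

+1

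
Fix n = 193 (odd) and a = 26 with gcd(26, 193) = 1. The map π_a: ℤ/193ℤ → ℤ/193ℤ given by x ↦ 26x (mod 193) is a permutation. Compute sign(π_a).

-1

Orbit of 48 under x↦26x: [48, 90, 24, 45, 12, 119, 6]… (length divides ord_193(26)).
Cycle type of π: 192 + 1; total 2 cycles.
193 − 2 = 191 transpositions; sign(π) = (−1)^191 = -1.
The Jacobi symbol (26|193) = -1 (Zolotarev) agrees.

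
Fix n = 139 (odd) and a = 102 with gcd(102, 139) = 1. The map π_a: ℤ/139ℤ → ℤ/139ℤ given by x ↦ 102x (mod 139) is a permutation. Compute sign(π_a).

-1

Trace 52: π^k(52) = [52, 22, 20, 94, 136, 111, 63] for k=0..6.
Cycle type of π: 138 + 1; total 2 cycles.
Σ(ℓ_i−1) = 139−2 = 137; sign = (−1)^137 = -1.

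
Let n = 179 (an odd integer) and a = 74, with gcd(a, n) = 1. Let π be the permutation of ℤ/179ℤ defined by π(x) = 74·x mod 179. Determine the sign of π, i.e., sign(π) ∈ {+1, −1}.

Start at x=161: 161 → 100 → 61 → 39 → 22 → 17 → 5 → … (one orbit).
Cycle type of π: 89×2 + 1; total 3 cycles.
3 cycles on 179: each ℓ→(−1)^(ℓ−1), product (−1)^176 = +1.
Check: (74/179) = +1 by Zolotarev.

+1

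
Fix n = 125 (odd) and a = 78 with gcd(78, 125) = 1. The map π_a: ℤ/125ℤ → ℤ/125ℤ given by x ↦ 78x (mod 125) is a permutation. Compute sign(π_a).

Start at x=66: 66 → 23 → 44 → 57 → 71 → 38 → 89 → … (one orbit).
Cycle lengths of π_78 on ℤ/125ℤ: [100, 20, 4, 1]; 4 cycles in total.
sign(π) = (−1)^{n − #cycles} = (−1)^{125−4} = (−1)^121 = -1.
Via Zolotarev, sign(π_{78}) = (78|125) = -1.

-1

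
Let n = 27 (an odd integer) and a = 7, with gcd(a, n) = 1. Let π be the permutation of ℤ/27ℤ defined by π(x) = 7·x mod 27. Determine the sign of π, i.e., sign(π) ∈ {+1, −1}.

+1

Trace 1: π^k(1) = [1, 7, 22, 19, 25, 13, 10] for k=0..6.
Cycle type of π: 9×2 + 3×2 + 1×3; total 7 cycles.
Σ(ℓ_i−1) = 27−7 = 20; sign = (−1)^20 = +1.
The Jacobi symbol (7|27) = +1 (Zolotarev) agrees.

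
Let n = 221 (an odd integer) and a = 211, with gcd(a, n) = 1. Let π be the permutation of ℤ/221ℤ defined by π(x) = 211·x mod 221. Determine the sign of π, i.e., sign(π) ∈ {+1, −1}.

Orbit of 211 under x↦211x: [211, 100, 105, 55, 113, 196, 29]… (length divides ord_221(211)).
The orbit structure of x ↦ 211x mod 221: 10 orbits of sizes [48, 48, 48, 48, 16, 3, 3, 3, 3, 1].
n − c = 221 − 10 = 211; sign = (−1)^211 = -1.

-1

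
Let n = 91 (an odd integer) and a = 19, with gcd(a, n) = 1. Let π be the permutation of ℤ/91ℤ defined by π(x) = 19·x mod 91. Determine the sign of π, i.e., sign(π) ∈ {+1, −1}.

Start at x=1: 1 → 19 → 88 → 34 → 9 → 80 → 64 → … (one orbit).
Decompose π into cycles: lengths [12, 12, 12, 12, 12, 12, 12, 6, 1] (9 cycles, including the fixed point 0).
n − c = 91 − 9 = 82; sign = (−1)^82 = +1.
(19|91)_J = +1 (Zolotarev's lemma cross-check).

+1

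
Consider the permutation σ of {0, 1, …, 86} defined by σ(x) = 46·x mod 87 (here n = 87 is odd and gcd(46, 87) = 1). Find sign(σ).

Orbit of 28 under x↦46x: [28, 70, 1, 46]… (length divides ord_87(46)).
π_46 has 24 disjoint cycles with lengths [4, 4, 4, 4, 4, 4, 4, 4, 4, 4, 4, 4, 4, 4, 4, 4, 4, 4, 4, 4, 4, 1, 1, 1] on {0,…,86}.
sign(π) = (−1)^{n − #cycles} = (−1)^{87−24} = (−1)^63 = -1.

-1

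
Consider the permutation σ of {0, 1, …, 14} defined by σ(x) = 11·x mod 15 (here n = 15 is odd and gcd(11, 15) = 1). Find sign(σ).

Orbit of 1 under x↦11x: [1, 11]… (length divides ord_15(11)).
Cycle lengths of π_11 on ℤ/15ℤ: [2, 2, 2, 2, 2, 1, 1, 1, 1, 1]; 10 cycles in total.
n − c = 15 − 10 = 5; sign = (−1)^5 = -1.
(11|15)_J = -1 (Zolotarev's lemma cross-check).

-1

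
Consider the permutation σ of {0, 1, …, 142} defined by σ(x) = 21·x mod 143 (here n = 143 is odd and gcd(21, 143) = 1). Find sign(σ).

Orbit of 12 under x↦21x: [12, 109, 1, 21]… (length divides ord_143(21)).
Cycle lengths of π_21 on ℤ/143ℤ: [4, 4, 4, 4, 4, 4, 4, 4, 4, 4, 4, 4, 4, 4, 4, 4, 4, 4, 4, 4, 4, 4, 4, 4, 4, 4, 4, 4, 4, 4, 4, 4, 4, 2, 2, 2, 2, 2, 1]; 39 cycles in total.
sign(π) = (−1)^{n − #cycles} = (−1)^{143−39} = (−1)^104 = +1.

+1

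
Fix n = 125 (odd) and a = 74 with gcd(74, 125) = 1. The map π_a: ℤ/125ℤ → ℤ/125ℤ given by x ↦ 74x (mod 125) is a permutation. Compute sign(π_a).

Start at x=51: 51 → 24 → 26 → 49 → 1 → 74 → 101 → … (one orbit).
The orbit structure of x ↦ 74x mod 125: 23 orbits of sizes [10, 10, 10, 10, 10, 10, 10, 10, 10, 10, 2, 2, 2, 2, 2, 2, 2, 2, 2, 2, 2, 2, 1].
sign(π) = (−1)^{n − #cycles} = (−1)^{125−23} = (−1)^102 = +1.
Zolotarev: (74|125) = +1, matching the cycle-count sign.

+1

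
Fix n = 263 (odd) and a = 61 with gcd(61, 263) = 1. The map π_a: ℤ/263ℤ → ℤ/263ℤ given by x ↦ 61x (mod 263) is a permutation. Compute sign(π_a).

+1

Start at x=11: 11 → 145 → 166 → 132 → 162 → 151 → 6 → … (one orbit).
Cycle lengths of π_61 on ℤ/263ℤ: [131, 131, 1]; 3 cycles in total.
3 cycles on 263: each ℓ→(−1)^(ℓ−1), product (−1)^260 = +1.
(61|263)_J = +1 (Zolotarev's lemma cross-check).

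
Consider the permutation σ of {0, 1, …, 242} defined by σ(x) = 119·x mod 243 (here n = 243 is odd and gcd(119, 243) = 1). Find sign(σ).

-1

Start at x=218: 218 → 184 → 26 → 178 → 41 → 19 → 74 → … (one orbit).
6 cycles of lengths [162, 54, 18, 6, 2, 1].
With 6 cycles on 243 points, sign = (−1)^{243−6} = -1.
Via Zolotarev, sign(π_{119}) = (119|243) = -1.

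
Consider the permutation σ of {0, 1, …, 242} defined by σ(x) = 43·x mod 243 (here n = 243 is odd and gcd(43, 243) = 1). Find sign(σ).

+1

Orbit of 160 under x↦43x: [160, 76, 109, 70, 94, 154, 61]… (length divides ord_243(43)).
Cycle lengths of π_43 on ℤ/243ℤ: [81, 81, 27, 27, 9, 9, 3, 3, 1, 1, 1]; 11 cycles in total.
sign(π) = (−1)^{n − #cycles} = (−1)^{243−11} = (−1)^232 = +1.
Zolotarev: (43|243) = +1, matching the cycle-count sign.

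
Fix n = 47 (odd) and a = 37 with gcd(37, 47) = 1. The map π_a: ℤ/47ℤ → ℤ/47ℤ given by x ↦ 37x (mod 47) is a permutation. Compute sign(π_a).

+1

Start at x=8: 8 → 14 → 1 → 37 → 6 → 34 → 36 → … (one orbit).
Cycle lengths of π_37 on ℤ/47ℤ: [23, 23, 1]; 3 cycles in total.
47 − 3 = 44 transpositions; sign(π) = (−1)^44 = +1.
Zolotarev: (37|47) = +1, matching the cycle-count sign.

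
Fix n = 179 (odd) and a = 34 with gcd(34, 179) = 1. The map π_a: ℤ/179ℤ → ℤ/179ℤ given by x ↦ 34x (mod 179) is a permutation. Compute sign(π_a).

-1

Start at x=109: 109 → 126 → 167 → 129 → 90 → 17 → 41 → … (one orbit).
π_34 has 2 disjoint cycles with lengths [178, 1] on {0,…,178}.
Σ(ℓ_i−1) = 179−2 = 177; sign = (−1)^177 = -1.
The Jacobi symbol (34|179) = -1 (Zolotarev) agrees.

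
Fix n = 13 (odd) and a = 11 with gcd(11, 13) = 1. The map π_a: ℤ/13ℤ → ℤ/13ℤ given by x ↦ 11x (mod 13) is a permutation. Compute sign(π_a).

-1

Orbit of 3 under x↦11x: [3, 7, 12, 2, 9, 8, 10]… (length divides ord_13(11)).
π_11 has 2 disjoint cycles with lengths [12, 1] on {0,…,12}.
sign(π) = (−1)^{n − #cycles} = (−1)^{13−2} = (−1)^11 = -1.
Via Zolotarev, sign(π_{11}) = (11|13) = -1.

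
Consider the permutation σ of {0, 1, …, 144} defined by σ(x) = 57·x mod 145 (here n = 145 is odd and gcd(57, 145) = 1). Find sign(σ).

-1

Start at x=1: 1 → 57 → 59 → 28 → 1 (one orbit).
44 cycles of lengths [4, 4, 4, 4, 4, 4, 4, 4, 4, 4, 4, 4, 4, 4, 4, 4, 4, 4, 4, 4, 4, 4, 4, 4, 4, 4, 4, 4, 4, 2, 2, 2, 2, 2, 2, 2, 2, 2, 2, 2, 2, 2, 2, 1].
44 cycles on 145: each ℓ→(−1)^(ℓ−1), product (−1)^101 = -1.
Check: (57/145) = -1 by Zolotarev.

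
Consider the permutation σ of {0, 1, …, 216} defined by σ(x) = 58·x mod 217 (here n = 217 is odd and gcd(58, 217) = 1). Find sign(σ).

Orbit of 116 under x↦58x: [116, 1, 58, 109, 29, 163, 123]… (length divides ord_217(58)).
The orbit structure of x ↦ 58x mod 217: 12 orbits of sizes [30, 30, 30, 30, 30, 30, 10, 10, 10, 3, 3, 1].
n − c = 217 − 12 = 205; sign = (−1)^205 = -1.
Check: (58/217) = -1 by Zolotarev.

-1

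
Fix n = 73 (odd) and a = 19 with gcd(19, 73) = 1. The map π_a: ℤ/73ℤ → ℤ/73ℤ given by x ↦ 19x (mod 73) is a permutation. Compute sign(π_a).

+1

Trace 65: π^k(65) = [65, 67, 32, 24, 18, 50, 1] for k=0..6.
π_19 has 3 disjoint cycles with lengths [36, 36, 1] on {0,…,72}.
Σ(ℓ_i−1) = 73−3 = 70; sign = (−1)^70 = +1.
(19|73)_J = +1 (Zolotarev's lemma cross-check).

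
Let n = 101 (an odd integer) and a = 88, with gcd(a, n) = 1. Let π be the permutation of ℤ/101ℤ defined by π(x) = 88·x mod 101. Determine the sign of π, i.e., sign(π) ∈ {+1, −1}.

Orbit of 68 under x↦88x: [68, 25, 79, 84, 19, 56, 80]… (length divides ord_101(88)).
Cycle lengths of π_88 on ℤ/101ℤ: [25, 25, 25, 25, 1]; 5 cycles in total.
sign(π) = (−1)^{n − #cycles} = (−1)^{101−5} = (−1)^96 = +1.

+1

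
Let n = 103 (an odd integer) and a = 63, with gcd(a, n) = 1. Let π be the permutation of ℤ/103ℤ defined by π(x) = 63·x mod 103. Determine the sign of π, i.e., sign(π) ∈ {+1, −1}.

+1

Orbit of 33 under x↦63x: [33, 19, 64, 15, 18, 1, 63]… (length divides ord_103(63)).
Decompose π into cycles: lengths [51, 51, 1] (3 cycles, including the fixed point 0).
Σ(ℓ_i−1) = 103−3 = 100; sign = (−1)^100 = +1.
Zolotarev: (63|103) = +1, matching the cycle-count sign.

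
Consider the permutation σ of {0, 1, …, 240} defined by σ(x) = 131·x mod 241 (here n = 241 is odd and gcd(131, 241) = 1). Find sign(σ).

-1

Start at x=93: 93 → 133 → 71 → 143 → 176 → 161 → 124 → … (one orbit).
Cycle type of π: 240 + 1; total 2 cycles.
241 − 2 = 239 transpositions; sign(π) = (−1)^239 = -1.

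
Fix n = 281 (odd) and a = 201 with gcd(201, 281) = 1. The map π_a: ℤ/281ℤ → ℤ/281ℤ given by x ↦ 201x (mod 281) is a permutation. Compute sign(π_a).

Start at x=236: 236 → 228 → 25 → 248 → 111 → 112 → 32 → … (one orbit).
π_201 has 3 disjoint cycles with lengths [140, 140, 1] on {0,…,280}.
3 cycles on 281: each ℓ→(−1)^(ℓ−1), product (−1)^278 = +1.
The Jacobi symbol (201|281) = +1 (Zolotarev) agrees.

+1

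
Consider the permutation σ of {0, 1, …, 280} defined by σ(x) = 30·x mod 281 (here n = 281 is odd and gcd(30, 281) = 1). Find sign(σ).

-1

Orbit of 150 under x↦30x: [150, 4, 120, 228, 96, 70, 133]… (length divides ord_281(30)).
Cycle type of π: 280 + 1; total 2 cycles.
n − c = 281 − 2 = 279; sign = (−1)^279 = -1.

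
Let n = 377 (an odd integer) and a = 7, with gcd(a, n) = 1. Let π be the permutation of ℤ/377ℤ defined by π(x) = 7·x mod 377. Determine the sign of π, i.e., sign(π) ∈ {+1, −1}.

-1

Start at x=136: 136 → 198 → 255 → 277 → 54 → 1 → 7 → … (one orbit).
Cycle lengths of π_7 on ℤ/377ℤ: [84, 84, 84, 84, 12, 7, 7, 7, 7, 1]; 10 cycles in total.
With 10 cycles on 377 points, sign = (−1)^{377−10} = -1.
The Jacobi symbol (7|377) = -1 (Zolotarev) agrees.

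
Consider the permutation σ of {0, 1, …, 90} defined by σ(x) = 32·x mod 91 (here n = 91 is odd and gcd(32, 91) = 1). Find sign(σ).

-1

Start at x=32: 32 → 23 → 8 → 74 → 2 → 64 → 46 → … (one orbit).
Cycle type of π: 12×7 + 3×2 + 1; total 10 cycles.
10 cycles on 91: each ℓ→(−1)^(ℓ−1), product (−1)^81 = -1.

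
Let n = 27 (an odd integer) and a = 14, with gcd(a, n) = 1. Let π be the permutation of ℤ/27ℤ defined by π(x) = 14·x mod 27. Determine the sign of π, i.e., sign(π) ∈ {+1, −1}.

Start at x=17: 17 → 22 → 11 → 19 → 23 → 25 → 26 → … (one orbit).
4 cycles of lengths [18, 6, 2, 1].
4 cycles on 27: each ℓ→(−1)^(ℓ−1), product (−1)^23 = -1.
Zolotarev: (14|27) = -1, matching the cycle-count sign.

-1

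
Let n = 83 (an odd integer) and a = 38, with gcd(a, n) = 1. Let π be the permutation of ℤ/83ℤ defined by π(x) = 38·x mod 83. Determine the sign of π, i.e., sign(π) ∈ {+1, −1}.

+1

Start at x=28: 28 → 68 → 11 → 3 → 31 → 16 → 27 → … (one orbit).
The orbit structure of x ↦ 38x mod 83: 3 orbits of sizes [41, 41, 1].
83 − 3 = 80 transpositions; sign(π) = (−1)^80 = +1.
Via Zolotarev, sign(π_{38}) = (38|83) = +1.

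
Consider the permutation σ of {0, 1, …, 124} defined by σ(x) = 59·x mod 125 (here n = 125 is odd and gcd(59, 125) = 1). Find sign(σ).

Trace 19: π^k(19) = [19, 121, 14, 76, 109, 56, 54] for k=0..6.
7 cycles of lengths [50, 50, 10, 10, 2, 2, 1].
sign(π) = (−1)^{n − #cycles} = (−1)^{125−7} = (−1)^118 = +1.
The Jacobi symbol (59|125) = +1 (Zolotarev) agrees.

+1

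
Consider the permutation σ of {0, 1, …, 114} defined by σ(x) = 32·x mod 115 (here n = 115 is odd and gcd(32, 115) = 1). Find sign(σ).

Orbit of 36 under x↦32x: [36, 2, 64, 93, 101, 12, 39]… (length divides ord_115(32)).
Decompose π into cycles: lengths [44, 44, 11, 11, 4, 1] (6 cycles, including the fixed point 0).
n − c = 115 − 6 = 109; sign = (−1)^109 = -1.

-1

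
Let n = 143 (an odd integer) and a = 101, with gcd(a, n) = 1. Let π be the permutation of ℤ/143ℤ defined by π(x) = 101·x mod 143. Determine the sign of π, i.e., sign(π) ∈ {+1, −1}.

Orbit of 140 under x↦101x: [140, 126, 142, 42, 95, 14, 127]… (length divides ord_143(101)).
Decompose π into cycles: lengths [30, 30, 30, 30, 10, 6, 6, 1] (8 cycles, including the fixed point 0).
With 8 cycles on 143 points, sign = (−1)^{143−8} = -1.

-1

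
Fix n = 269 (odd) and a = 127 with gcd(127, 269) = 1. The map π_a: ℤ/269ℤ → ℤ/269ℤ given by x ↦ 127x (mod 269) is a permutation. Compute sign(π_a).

Orbit of 120 under x↦127x: [120, 176, 25, 216, 263, 45, 66]… (length divides ord_269(127)).
Cycle lengths of π_127 on ℤ/269ℤ: [134, 134, 1]; 3 cycles in total.
269 − 3 = 266 transpositions; sign(π) = (−1)^266 = +1.

+1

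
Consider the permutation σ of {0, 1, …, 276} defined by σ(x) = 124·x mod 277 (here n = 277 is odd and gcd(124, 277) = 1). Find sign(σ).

-1

Start at x=16: 16 → 45 → 40 → 251 → 100 → 212 → 250 → … (one orbit).
π_124 has 2 disjoint cycles with lengths [276, 1] on {0,…,276}.
With 2 cycles on 277 points, sign = (−1)^{277−2} = -1.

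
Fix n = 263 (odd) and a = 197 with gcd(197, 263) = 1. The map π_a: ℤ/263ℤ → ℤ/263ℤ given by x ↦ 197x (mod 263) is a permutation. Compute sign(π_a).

-1

Orbit of 249 under x↦197x: [249, 135, 32, 255, 2, 131, 33]… (length divides ord_263(197)).
2 cycles of lengths [262, 1].
n − c = 263 − 2 = 261; sign = (−1)^261 = -1.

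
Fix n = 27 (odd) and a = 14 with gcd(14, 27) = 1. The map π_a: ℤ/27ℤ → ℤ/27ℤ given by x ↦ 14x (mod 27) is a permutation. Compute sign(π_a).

-1

Trace 10: π^k(10) = [10, 5, 16, 8, 4, 2, 1] for k=0..6.
Cycle lengths of π_14 on ℤ/27ℤ: [18, 6, 2, 1]; 4 cycles in total.
Σ(ℓ_i−1) = 27−4 = 23; sign = (−1)^23 = -1.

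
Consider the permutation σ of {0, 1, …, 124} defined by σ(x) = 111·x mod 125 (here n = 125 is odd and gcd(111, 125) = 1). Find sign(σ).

Start at x=106: 106 → 16 → 26 → 11 → 96 → 31 → 66 → … (one orbit).
13 cycles of lengths [25, 25, 25, 25, 5, 5, 5, 5, 1, 1, 1, 1, 1].
sign(π) = (−1)^{n − #cycles} = (−1)^{125−13} = (−1)^112 = +1.
The Jacobi symbol (111|125) = +1 (Zolotarev) agrees.

+1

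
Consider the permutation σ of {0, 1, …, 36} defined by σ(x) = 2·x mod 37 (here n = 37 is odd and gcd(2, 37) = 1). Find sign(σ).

Orbit of 34 under x↦2x: [34, 31, 25, 13, 26, 15, 30]… (length divides ord_37(2)).
Decompose π into cycles: lengths [36, 1] (2 cycles, including the fixed point 0).
2 cycles on 37: each ℓ→(−1)^(ℓ−1), product (−1)^35 = -1.

-1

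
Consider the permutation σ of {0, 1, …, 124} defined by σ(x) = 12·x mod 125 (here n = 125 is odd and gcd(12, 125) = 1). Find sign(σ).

Orbit of 74 under x↦12x: [74, 13, 31, 122, 89, 68, 66]… (length divides ord_125(12)).
Cycle type of π: 100 + 20 + 4 + 1; total 4 cycles.
sign(π) = (−1)^{n − #cycles} = (−1)^{125−4} = (−1)^121 = -1.

-1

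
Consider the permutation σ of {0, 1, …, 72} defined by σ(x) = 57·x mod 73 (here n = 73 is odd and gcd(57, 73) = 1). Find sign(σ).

Start at x=69: 69 → 64 → 71 → 32 → 72 → 16 → 36 → … (one orbit).
5 cycles of lengths [18, 18, 18, 18, 1].
Σ(ℓ_i−1) = 73−5 = 68; sign = (−1)^68 = +1.

+1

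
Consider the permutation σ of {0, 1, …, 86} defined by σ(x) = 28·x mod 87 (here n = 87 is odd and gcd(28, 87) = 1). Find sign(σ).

Start at x=1: 1 → 28 → 1 (one orbit).
Cycle type of π: 2×42 + 1×3; total 45 cycles.
Σ(ℓ_i−1) = 87−45 = 42; sign = (−1)^42 = +1.

+1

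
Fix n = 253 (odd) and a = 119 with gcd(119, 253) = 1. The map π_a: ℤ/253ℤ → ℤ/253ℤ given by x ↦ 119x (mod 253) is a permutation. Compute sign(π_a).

Orbit of 25 under x↦119x: [25, 192, 78, 174, 213, 47, 27]… (length divides ord_253(119)).
π_119 has 9 disjoint cycles with lengths [55, 55, 55, 55, 11, 11, 5, 5, 1] on {0,…,252}.
sign(π) = (−1)^{n − #cycles} = (−1)^{253−9} = (−1)^244 = +1.

+1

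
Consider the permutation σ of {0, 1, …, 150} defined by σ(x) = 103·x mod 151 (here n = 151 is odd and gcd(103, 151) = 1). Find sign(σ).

+1

Start at x=58: 58 → 85 → 148 → 144 → 34 → 29 → 118 → … (one orbit).
Cycle lengths of π_103 on ℤ/151ℤ: [75, 75, 1]; 3 cycles in total.
3 cycles on 151: each ℓ→(−1)^(ℓ−1), product (−1)^148 = +1.
Check: (103/151) = +1 by Zolotarev.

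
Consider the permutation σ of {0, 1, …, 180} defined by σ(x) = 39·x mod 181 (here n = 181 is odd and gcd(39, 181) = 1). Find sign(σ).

Trace 43: π^k(43) = [43, 48, 62, 65, 1, 39, 73] for k=0..6.
π_39 has 21 disjoint cycles with lengths [9, 9, 9, 9, 9, 9, 9, 9, 9, 9, 9, 9, 9, 9, 9, 9, 9, 9, 9, 9, 1] on {0,…,180}.
Σ(ℓ_i−1) = 181−21 = 160; sign = (−1)^160 = +1.

+1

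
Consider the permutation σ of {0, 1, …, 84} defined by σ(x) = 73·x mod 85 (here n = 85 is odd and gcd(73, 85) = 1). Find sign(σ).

Start at x=59: 59 → 57 → 81 → 48 → 19 → 27 → 16 → … (one orbit).
Decompose π into cycles: lengths [16, 16, 16, 16, 16, 4, 1] (7 cycles, including the fixed point 0).
With 7 cycles on 85 points, sign = (−1)^{85−7} = +1.
(73|85)_J = +1 (Zolotarev's lemma cross-check).

+1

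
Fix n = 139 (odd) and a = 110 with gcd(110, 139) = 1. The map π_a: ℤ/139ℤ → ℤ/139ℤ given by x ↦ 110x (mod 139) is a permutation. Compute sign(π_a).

Trace 108: π^k(108) = [108, 65, 61, 38, 10, 127, 70] for k=0..6.
Decompose π into cycles: lengths [138, 1] (2 cycles, including the fixed point 0).
With 2 cycles on 139 points, sign = (−1)^{139−2} = -1.

-1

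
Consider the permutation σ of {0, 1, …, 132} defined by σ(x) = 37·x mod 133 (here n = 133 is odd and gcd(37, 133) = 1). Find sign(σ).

Orbit of 58 under x↦37x: [58, 18, 1, 37, 39, 113]… (length divides ord_133(37)).
π_37 has 30 disjoint cycles with lengths [6, 6, 6, 6, 6, 6, 6, 6, 6, 6, 6, 6, 6, 6, 6, 6, 6, 6, 3, 3, 2, 2, 2, 2, 2, 2, 2, 2, 2, 1] on {0,…,132}.
n − c = 133 − 30 = 103; sign = (−1)^103 = -1.

-1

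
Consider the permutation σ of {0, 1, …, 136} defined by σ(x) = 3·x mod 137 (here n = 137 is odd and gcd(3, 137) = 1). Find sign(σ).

Trace 43: π^k(43) = [43, 129, 113, 65, 58, 37, 111] for k=0..6.
2 cycles of lengths [136, 1].
n − c = 137 − 2 = 135; sign = (−1)^135 = -1.
(3|137)_J = -1 (Zolotarev's lemma cross-check).

-1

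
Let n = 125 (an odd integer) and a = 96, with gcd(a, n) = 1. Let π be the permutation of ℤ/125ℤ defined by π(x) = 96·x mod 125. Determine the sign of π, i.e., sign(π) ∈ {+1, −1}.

+1

Trace 121: π^k(121) = [121, 116, 11, 56, 1, 96, 91] for k=0..6.
13 cycles of lengths [25, 25, 25, 25, 5, 5, 5, 5, 1, 1, 1, 1, 1].
With 13 cycles on 125 points, sign = (−1)^{125−13} = +1.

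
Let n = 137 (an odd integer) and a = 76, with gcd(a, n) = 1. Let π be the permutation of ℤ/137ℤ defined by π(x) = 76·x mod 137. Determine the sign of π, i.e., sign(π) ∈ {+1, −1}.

Trace 130: π^k(130) = [130, 16, 120, 78, 37, 72, 129] for k=0..6.
Decompose π into cycles: lengths [68, 68, 1] (3 cycles, including the fixed point 0).
sign(π) = (−1)^{n − #cycles} = (−1)^{137−3} = (−1)^134 = +1.

+1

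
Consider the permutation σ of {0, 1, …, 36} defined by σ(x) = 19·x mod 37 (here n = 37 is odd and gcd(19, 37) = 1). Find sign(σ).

Trace 35: π^k(35) = [35, 36, 18, 9, 23, 30, 15] for k=0..6.
Cycle lengths of π_19 on ℤ/37ℤ: [36, 1]; 2 cycles in total.
With 2 cycles on 37 points, sign = (−1)^{37−2} = -1.

-1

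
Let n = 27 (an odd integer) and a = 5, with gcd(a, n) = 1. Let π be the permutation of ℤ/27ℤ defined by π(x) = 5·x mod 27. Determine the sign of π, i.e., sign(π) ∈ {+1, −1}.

-1

Trace 20: π^k(20) = [20, 19, 14, 16, 26, 22, 2] for k=0..6.
Decompose π into cycles: lengths [18, 6, 2, 1] (4 cycles, including the fixed point 0).
sign(π) = (−1)^{n − #cycles} = (−1)^{27−4} = (−1)^23 = -1.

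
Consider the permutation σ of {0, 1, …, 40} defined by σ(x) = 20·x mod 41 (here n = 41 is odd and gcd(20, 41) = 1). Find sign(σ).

+1

Start at x=10: 10 → 36 → 23 → 9 → 16 → 33 → 4 → … (one orbit).
The orbit structure of x ↦ 20x mod 41: 3 orbits of sizes [20, 20, 1].
Σ(ℓ_i−1) = 41−3 = 38; sign = (−1)^38 = +1.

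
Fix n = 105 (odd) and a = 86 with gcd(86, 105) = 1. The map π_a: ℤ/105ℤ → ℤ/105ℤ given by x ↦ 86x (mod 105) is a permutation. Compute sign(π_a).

Trace 86: π^k(86) = [86, 46, 71, 16, 11, 1] for k=0..5.
The orbit structure of x ↦ 86x mod 105: 30 orbits of sizes [6, 6, 6, 6, 6, 6, 6, 6, 6, 6, 3, 3, 3, 3, 3, 3, 3, 3, 3, 3, 2, 2, 2, 2, 2, 1, 1, 1, 1, 1].
sign(π) = (−1)^{n − #cycles} = (−1)^{105−30} = (−1)^75 = -1.

-1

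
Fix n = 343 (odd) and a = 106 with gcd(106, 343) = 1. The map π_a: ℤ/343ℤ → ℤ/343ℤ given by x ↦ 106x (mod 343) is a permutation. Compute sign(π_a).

+1

Start at x=281: 281 → 288 → 1 → 106 → 260 → 120 → 29 → … (one orbit).
Cycle lengths of π_106 on ℤ/343ℤ: [49, 49, 49, 49, 49, 49, 7, 7, 7, 7, 7, 7, 1, 1, 1, 1, 1, 1, 1]; 19 cycles in total.
sign(π) = (−1)^{n − #cycles} = (−1)^{343−19} = (−1)^324 = +1.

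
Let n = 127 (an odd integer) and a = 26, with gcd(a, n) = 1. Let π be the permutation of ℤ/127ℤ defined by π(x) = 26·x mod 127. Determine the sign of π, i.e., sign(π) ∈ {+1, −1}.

Trace 82: π^k(82) = [82, 100, 60, 36, 47, 79, 22] for k=0..6.
Cycle type of π: 63×2 + 1; total 3 cycles.
127 − 3 = 124 transpositions; sign(π) = (−1)^124 = +1.
(26|127)_J = +1 (Zolotarev's lemma cross-check).

+1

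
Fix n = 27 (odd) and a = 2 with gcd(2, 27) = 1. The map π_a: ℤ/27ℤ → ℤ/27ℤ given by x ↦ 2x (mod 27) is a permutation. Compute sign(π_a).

Trace 16: π^k(16) = [16, 5, 10, 20, 13, 26, 25] for k=0..6.
4 cycles of lengths [18, 6, 2, 1].
Σ(ℓ_i−1) = 27−4 = 23; sign = (−1)^23 = -1.
(2|27)_J = -1 (Zolotarev's lemma cross-check).

-1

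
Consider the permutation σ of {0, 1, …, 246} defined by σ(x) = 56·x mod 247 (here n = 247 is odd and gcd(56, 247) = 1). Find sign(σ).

Orbit of 56 under x↦56x: [56, 172, 246, 191, 75, 1]… (length divides ord_247(56)).
Cycle lengths of π_56 on ℤ/247ℤ: [6, 6, 6, 6, 6, 6, 6, 6, 6, 6, 6, 6, 6, 6, 6, 6, 6, 6, 6, 6, 6, 6, 6, 6, 6, 6, 6, 6, 6, 6, 6, 6, 6, 6, 6, 6, 6, 6, 2, 2, 2, 2, 2, 2, 2, 2, 2, 1]; 48 cycles in total.
Σ(ℓ_i−1) = 247−48 = 199; sign = (−1)^199 = -1.

-1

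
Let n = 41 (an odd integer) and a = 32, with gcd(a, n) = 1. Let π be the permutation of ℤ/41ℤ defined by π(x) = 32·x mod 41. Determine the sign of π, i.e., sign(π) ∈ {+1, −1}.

+1

Orbit of 32 under x↦32x: [32, 40, 9, 1]… (length divides ord_41(32)).
π_32 has 11 disjoint cycles with lengths [4, 4, 4, 4, 4, 4, 4, 4, 4, 4, 1] on {0,…,40}.
11 cycles on 41: each ℓ→(−1)^(ℓ−1), product (−1)^30 = +1.
(32|41)_J = +1 (Zolotarev's lemma cross-check).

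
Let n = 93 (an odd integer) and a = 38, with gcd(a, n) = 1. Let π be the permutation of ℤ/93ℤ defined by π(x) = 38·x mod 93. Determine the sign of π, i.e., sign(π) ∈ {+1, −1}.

-1

Start at x=28: 28 → 41 → 70 → 56 → 82 → 47 → 19 → … (one orbit).
Decompose π into cycles: lengths [30, 30, 15, 15, 2, 1] (6 cycles, including the fixed point 0).
sign(π) = (−1)^{n − #cycles} = (−1)^{93−6} = (−1)^87 = -1.
Via Zolotarev, sign(π_{38}) = (38|93) = -1.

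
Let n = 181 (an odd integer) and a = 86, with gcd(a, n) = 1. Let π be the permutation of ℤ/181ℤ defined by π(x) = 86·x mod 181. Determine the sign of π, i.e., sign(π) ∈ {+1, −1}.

-1

Start at x=25: 25 → 159 → 99 → 7 → 59 → 6 → 154 → … (one orbit).
4 cycles of lengths [60, 60, 60, 1].
With 4 cycles on 181 points, sign = (−1)^{181−4} = -1.
Via Zolotarev, sign(π_{86}) = (86|181) = -1.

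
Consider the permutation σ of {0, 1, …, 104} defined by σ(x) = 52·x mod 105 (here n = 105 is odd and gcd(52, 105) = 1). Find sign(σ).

Trace 103: π^k(103) = [103, 1, 52, 79, 13, 46, 82] for k=0..6.
Decompose π into cycles: lengths [12, 12, 12, 12, 12, 12, 6, 6, 6, 4, 4, 4, 1, 1, 1] (15 cycles, including the fixed point 0).
n − c = 105 − 15 = 90; sign = (−1)^90 = +1.

+1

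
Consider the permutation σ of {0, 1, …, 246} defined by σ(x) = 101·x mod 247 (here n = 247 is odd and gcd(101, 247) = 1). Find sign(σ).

Orbit of 120 under x↦101x: [120, 17, 235, 23, 100, 220, 237]… (length divides ord_247(101)).
π_101 has 17 disjoint cycles with lengths [18, 18, 18, 18, 18, 18, 18, 18, 18, 18, 18, 18, 9, 9, 6, 6, 1] on {0,…,246}.
17 cycles on 247: each ℓ→(−1)^(ℓ−1), product (−1)^230 = +1.

+1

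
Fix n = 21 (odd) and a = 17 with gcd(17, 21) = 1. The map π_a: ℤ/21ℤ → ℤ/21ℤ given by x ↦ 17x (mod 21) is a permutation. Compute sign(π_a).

Orbit of 20 under x↦17x: [20, 4, 5, 1, 17, 16]… (length divides ord_21(17)).
Cycle type of π: 6×3 + 2 + 1; total 5 cycles.
With 5 cycles on 21 points, sign = (−1)^{21−5} = +1.

+1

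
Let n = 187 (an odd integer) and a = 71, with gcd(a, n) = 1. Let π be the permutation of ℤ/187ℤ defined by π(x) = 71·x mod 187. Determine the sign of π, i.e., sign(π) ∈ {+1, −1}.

Orbit of 97 under x↦71x: [97, 155, 159, 69, 37, 9, 78]… (length divides ord_187(71)).
The orbit structure of x ↦ 71x mod 187: 6 orbits of sizes [80, 80, 16, 5, 5, 1].
187 − 6 = 181 transpositions; sign(π) = (−1)^181 = -1.
(71|187)_J = -1 (Zolotarev's lemma cross-check).

-1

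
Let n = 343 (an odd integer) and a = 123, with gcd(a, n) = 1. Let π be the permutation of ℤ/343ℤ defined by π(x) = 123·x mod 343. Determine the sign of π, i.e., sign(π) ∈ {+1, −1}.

Start at x=165: 165 → 58 → 274 → 88 → 191 → 169 → 207 → … (one orbit).
π_123 has 7 disjoint cycles with lengths [147, 147, 21, 21, 3, 3, 1] on {0,…,342}.
sign(π) = (−1)^{n − #cycles} = (−1)^{343−7} = (−1)^336 = +1.
Check: (123/343) = +1 by Zolotarev.

+1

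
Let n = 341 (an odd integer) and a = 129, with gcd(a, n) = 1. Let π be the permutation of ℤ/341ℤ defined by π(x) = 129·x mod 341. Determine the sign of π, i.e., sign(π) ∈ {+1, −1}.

Start at x=67: 67 → 118 → 218 → 160 → 180 → 32 → 36 → … (one orbit).
Cycle lengths of π_129 on ℤ/341ℤ: [30, 30, 30, 30, 30, 30, 30, 30, 30, 30, 10, 3, 3, 3, 3, 3, 3, 3, 3, 3, 3, 1]; 22 cycles in total.
n − c = 341 − 22 = 319; sign = (−1)^319 = -1.

-1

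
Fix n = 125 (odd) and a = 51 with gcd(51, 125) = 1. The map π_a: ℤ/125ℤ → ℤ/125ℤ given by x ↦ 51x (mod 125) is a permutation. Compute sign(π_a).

Orbit of 51 under x↦51x: [51, 101, 26, 76, 1]… (length divides ord_125(51)).
Cycle type of π: 5×20 + 1×25; total 45 cycles.
45 cycles on 125: each ℓ→(−1)^(ℓ−1), product (−1)^80 = +1.

+1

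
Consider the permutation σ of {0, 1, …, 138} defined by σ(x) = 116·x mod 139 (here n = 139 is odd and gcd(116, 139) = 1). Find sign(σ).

Orbit of 80 under x↦116x: [80, 106, 64, 57, 79, 129, 91]… (length divides ord_139(116)).
The orbit structure of x ↦ 116x mod 139: 7 orbits of sizes [23, 23, 23, 23, 23, 23, 1].
sign(π) = (−1)^{n − #cycles} = (−1)^{139−7} = (−1)^132 = +1.

+1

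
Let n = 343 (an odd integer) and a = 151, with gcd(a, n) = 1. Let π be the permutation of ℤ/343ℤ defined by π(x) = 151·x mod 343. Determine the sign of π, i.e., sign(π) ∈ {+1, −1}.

Orbit of 310 under x↦151x: [310, 162, 109, 338, 274, 214, 72]… (length divides ord_343(151)).
7 cycles of lengths [147, 147, 21, 21, 3, 3, 1].
n − c = 343 − 7 = 336; sign = (−1)^336 = +1.

+1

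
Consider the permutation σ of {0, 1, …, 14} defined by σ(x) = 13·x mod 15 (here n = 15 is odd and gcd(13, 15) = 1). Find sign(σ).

Start at x=7: 7 → 1 → 13 → 4 → 7 (one orbit).
π_13 has 6 disjoint cycles with lengths [4, 4, 4, 1, 1, 1] on {0,…,14}.
15 − 6 = 9 transpositions; sign(π) = (−1)^9 = -1.

-1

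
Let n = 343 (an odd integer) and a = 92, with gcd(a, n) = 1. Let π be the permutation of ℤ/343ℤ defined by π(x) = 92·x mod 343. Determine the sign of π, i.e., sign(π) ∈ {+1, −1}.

+1

Trace 330: π^k(330) = [330, 176, 71, 15, 8, 50, 141] for k=0..6.
19 cycles of lengths [49, 49, 49, 49, 49, 49, 7, 7, 7, 7, 7, 7, 1, 1, 1, 1, 1, 1, 1].
19 cycles on 343: each ℓ→(−1)^(ℓ−1), product (−1)^324 = +1.
Check: (92/343) = +1 by Zolotarev.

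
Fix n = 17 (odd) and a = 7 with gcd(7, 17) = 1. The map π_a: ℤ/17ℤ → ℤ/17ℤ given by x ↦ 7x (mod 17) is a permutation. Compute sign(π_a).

-1

Trace 11: π^k(11) = [11, 9, 12, 16, 10, 2, 14] for k=0..6.
π_7 has 2 disjoint cycles with lengths [16, 1] on {0,…,16}.
17 − 2 = 15 transpositions; sign(π) = (−1)^15 = -1.
Zolotarev: (7|17) = -1, matching the cycle-count sign.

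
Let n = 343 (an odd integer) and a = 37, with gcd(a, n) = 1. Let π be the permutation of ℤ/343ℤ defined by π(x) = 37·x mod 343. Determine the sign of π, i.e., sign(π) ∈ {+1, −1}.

Start at x=211: 211 → 261 → 53 → 246 → 184 → 291 → 134 → … (one orbit).
Decompose π into cycles: lengths [147, 147, 21, 21, 3, 3, 1] (7 cycles, including the fixed point 0).
Σ(ℓ_i−1) = 343−7 = 336; sign = (−1)^336 = +1.

+1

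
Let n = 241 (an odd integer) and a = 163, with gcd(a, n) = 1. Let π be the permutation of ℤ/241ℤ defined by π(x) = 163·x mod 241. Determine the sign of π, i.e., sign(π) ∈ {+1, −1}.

Trace 225: π^k(225) = [225, 43, 20, 127, 216, 22, 212] for k=0..6.
π_163 has 2 disjoint cycles with lengths [240, 1] on {0,…,240}.
2 cycles on 241: each ℓ→(−1)^(ℓ−1), product (−1)^239 = -1.
(163|241)_J = -1 (Zolotarev's lemma cross-check).

-1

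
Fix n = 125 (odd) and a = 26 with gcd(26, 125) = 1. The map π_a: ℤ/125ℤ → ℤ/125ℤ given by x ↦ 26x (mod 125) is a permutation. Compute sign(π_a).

+1

Start at x=51: 51 → 76 → 101 → 1 → 26 → 51 (one orbit).
π_26 has 45 disjoint cycles with lengths [5, 5, 5, 5, 5, 5, 5, 5, 5, 5, 5, 5, 5, 5, 5, 5, 5, 5, 5, 5, 1, 1, 1, 1, 1, 1, 1, 1, 1, 1, 1, 1, 1, 1, 1, 1, 1, 1, 1, 1, 1, 1, 1, 1, 1] on {0,…,124}.
Σ(ℓ_i−1) = 125−45 = 80; sign = (−1)^80 = +1.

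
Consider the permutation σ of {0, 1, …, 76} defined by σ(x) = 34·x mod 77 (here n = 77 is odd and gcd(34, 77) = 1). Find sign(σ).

-1

Start at x=34: 34 → 1 → 34 (one orbit).
Decompose π into cycles: lengths [2, 2, 2, 2, 2, 2, 2, 2, 2, 2, 2, 2, 2, 2, 2, 2, 2, 2, 2, 2, 2, 2, 2, 2, 2, 2, 2, 2, 2, 2, 2, 2, 2, 1, 1, 1, 1, 1, 1, 1, 1, 1, 1, 1] (44 cycles, including the fixed point 0).
With 44 cycles on 77 points, sign = (−1)^{77−44} = -1.
Zolotarev: (34|77) = -1, matching the cycle-count sign.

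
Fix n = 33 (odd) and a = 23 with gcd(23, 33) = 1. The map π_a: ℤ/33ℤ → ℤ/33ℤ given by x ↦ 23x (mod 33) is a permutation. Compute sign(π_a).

-1

Trace 23: π^k(23) = [23, 1] for k=0..1.
The orbit structure of x ↦ 23x mod 33: 22 orbits of sizes [2, 2, 2, 2, 2, 2, 2, 2, 2, 2, 2, 1, 1, 1, 1, 1, 1, 1, 1, 1, 1, 1].
33 − 22 = 11 transpositions; sign(π) = (−1)^11 = -1.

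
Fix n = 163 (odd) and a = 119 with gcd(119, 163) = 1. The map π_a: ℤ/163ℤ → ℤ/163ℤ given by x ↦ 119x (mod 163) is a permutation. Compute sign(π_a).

+1

Start at x=49: 49 → 126 → 161 → 88 → 40 → 33 → 15 → … (one orbit).
3 cycles of lengths [81, 81, 1].
163 − 3 = 160 transpositions; sign(π) = (−1)^160 = +1.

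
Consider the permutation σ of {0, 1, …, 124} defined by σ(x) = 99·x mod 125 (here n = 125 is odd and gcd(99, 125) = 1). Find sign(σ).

+1

Orbit of 26 under x↦99x: [26, 74, 76, 24, 1, 99, 51]… (length divides ord_125(99)).
The orbit structure of x ↦ 99x mod 125: 23 orbits of sizes [10, 10, 10, 10, 10, 10, 10, 10, 10, 10, 2, 2, 2, 2, 2, 2, 2, 2, 2, 2, 2, 2, 1].
n − c = 125 − 23 = 102; sign = (−1)^102 = +1.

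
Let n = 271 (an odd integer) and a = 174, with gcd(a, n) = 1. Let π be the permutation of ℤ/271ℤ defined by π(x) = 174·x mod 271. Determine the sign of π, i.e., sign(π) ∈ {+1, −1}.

+1

Start at x=139: 139 → 67 → 5 → 57 → 162 → 4 → 154 → … (one orbit).
Cycle type of π: 135×2 + 1; total 3 cycles.
sign(π) = (−1)^{n − #cycles} = (−1)^{271−3} = (−1)^268 = +1.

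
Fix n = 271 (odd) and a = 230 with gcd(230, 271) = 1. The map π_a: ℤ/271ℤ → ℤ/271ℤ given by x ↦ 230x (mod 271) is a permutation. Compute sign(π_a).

Start at x=232: 232 → 244 → 23 → 141 → 181 → 167 → 199 → … (one orbit).
4 cycles of lengths [90, 90, 90, 1].
sign(π) = (−1)^{n − #cycles} = (−1)^{271−4} = (−1)^267 = -1.
The Jacobi symbol (230|271) = -1 (Zolotarev) agrees.

-1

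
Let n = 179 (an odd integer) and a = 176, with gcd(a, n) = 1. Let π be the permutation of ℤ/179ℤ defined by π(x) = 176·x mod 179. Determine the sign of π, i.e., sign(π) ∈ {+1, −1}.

-1

Start at x=156: 156 → 69 → 151 → 84 → 106 → 40 → 59 → … (one orbit).
Cycle lengths of π_176 on ℤ/179ℤ: [178, 1]; 2 cycles in total.
n − c = 179 − 2 = 177; sign = (−1)^177 = -1.
The Jacobi symbol (176|179) = -1 (Zolotarev) agrees.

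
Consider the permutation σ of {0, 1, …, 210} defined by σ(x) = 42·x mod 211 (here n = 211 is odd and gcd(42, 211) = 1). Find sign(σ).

Start at x=25: 25 → 206 → 1 → 42 → 76 → 27 → 79 → … (one orbit).
π_42 has 4 disjoint cycles with lengths [70, 70, 70, 1] on {0,…,210}.
Σ(ℓ_i−1) = 211−4 = 207; sign = (−1)^207 = -1.

-1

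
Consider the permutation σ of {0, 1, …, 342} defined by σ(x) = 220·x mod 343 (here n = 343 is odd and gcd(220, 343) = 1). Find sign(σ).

-1

Start at x=264: 264 → 113 → 164 → 65 → 237 → 4 → 194 → … (one orbit).
Decompose π into cycles: lengths [294, 42, 6, 1] (4 cycles, including the fixed point 0).
343 − 4 = 339 transpositions; sign(π) = (−1)^339 = -1.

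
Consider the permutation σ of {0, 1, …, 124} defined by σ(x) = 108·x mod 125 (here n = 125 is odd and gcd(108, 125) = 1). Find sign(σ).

-1

Trace 113: π^k(113) = [113, 79, 32, 81, 123, 34, 47] for k=0..6.
4 cycles of lengths [100, 20, 4, 1].
4 cycles on 125: each ℓ→(−1)^(ℓ−1), product (−1)^121 = -1.
Check: (108/125) = -1 by Zolotarev.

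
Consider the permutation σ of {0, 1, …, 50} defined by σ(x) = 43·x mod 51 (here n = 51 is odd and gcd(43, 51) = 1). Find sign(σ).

Orbit of 16 under x↦43x: [16, 25, 4, 19, 1, 43, 13]… (length divides ord_51(43)).
9 cycles of lengths [8, 8, 8, 8, 8, 8, 1, 1, 1].
9 cycles on 51: each ℓ→(−1)^(ℓ−1), product (−1)^42 = +1.
Via Zolotarev, sign(π_{43}) = (43|51) = +1.

+1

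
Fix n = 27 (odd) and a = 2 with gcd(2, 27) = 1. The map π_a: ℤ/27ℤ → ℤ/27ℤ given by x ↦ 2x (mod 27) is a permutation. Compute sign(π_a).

-1

Orbit of 22 under x↦2x: [22, 17, 7, 14, 1, 2, 4]… (length divides ord_27(2)).
π_2 has 4 disjoint cycles with lengths [18, 6, 2, 1] on {0,…,26}.
Σ(ℓ_i−1) = 27−4 = 23; sign = (−1)^23 = -1.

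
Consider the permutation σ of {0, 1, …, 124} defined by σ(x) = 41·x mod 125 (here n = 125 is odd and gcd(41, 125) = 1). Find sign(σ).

+1

Trace 41: π^k(41) = [41, 56, 46, 11, 76, 116, 6] for k=0..6.
π_41 has 13 disjoint cycles with lengths [25, 25, 25, 25, 5, 5, 5, 5, 1, 1, 1, 1, 1] on {0,…,124}.
sign(π) = (−1)^{n − #cycles} = (−1)^{125−13} = (−1)^112 = +1.
Zolotarev: (41|125) = +1, matching the cycle-count sign.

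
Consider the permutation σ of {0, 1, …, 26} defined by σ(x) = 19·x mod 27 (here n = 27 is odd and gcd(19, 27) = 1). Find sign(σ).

Trace 1: π^k(1) = [1, 19, 10] for k=0..2.
Cycle type of π: 3×6 + 1×9; total 15 cycles.
Σ(ℓ_i−1) = 27−15 = 12; sign = (−1)^12 = +1.
Via Zolotarev, sign(π_{19}) = (19|27) = +1.

+1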